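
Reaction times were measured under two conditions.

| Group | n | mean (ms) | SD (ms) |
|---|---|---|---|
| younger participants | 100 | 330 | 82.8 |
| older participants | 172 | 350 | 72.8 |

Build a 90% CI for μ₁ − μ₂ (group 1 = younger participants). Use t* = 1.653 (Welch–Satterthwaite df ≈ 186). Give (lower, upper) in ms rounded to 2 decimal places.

(-36.48, -3.52)

Per-group SEs: s₁/√n₁ = 82.8/√100 = 8.2800, s₂/√n₂ = 72.8/√172 = 5.5509.
Unpooled SE of the difference: √(68.5584 + 30.81249081) = 9.9685.
Margin of error = t* · SE = 1.653 × 9.9685 = 16.4779.
x̄₁ − x̄₂ = 330 − 350 = -20.0000.
CI: -20.0000 ± 16.4779 = (-36.48, -3.52).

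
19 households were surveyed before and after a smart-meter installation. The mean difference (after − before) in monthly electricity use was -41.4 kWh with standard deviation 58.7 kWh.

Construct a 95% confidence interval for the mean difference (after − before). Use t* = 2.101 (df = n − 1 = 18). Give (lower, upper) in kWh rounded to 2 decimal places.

(-69.69, -13.11)

This is a matched-pairs design, so SE = s_d/√n = 58.7/√19 = 13.4667.
Margin = 2.101 × 13.4667 = 28.2935; the interval is -41.4 ± 28.2935 = (-69.69, -13.11).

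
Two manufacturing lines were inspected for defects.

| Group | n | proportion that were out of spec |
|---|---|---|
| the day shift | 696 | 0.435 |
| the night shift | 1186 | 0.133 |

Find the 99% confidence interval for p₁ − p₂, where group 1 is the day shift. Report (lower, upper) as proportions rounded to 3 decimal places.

(0.247, 0.357)

The two standard errors are √(0.4350×0.5650/696) = 0.01879 and √(0.1330×0.8670/1186) = 0.00986.
Because the samples are independent, SE_diff = √(0.01879² + 0.00986²) = 0.02122.
Using z* = 2.576 for 99%, ME = 2.576 × 0.02122 = 0.05466.
p̂₁ − p̂₂ = 0.3020; interval 0.3020 ± 0.05466 gives (0.247, 0.357).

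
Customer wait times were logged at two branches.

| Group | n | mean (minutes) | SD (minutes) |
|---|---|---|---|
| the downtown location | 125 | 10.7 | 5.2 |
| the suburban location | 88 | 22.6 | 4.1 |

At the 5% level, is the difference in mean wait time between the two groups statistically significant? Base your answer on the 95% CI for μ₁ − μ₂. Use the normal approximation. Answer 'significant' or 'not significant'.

Per-group SEs: s₁/√n₁ = 5.2/√125 = 0.4651, s₂/√n₂ = 4.1/√88 = 0.4371.
Unpooled SE of the difference: √(0.21631801 + 0.19105641) = 0.6383.
Margin of error = z* · SE = 1.960 × 0.6383 = 1.2511.
x̄₁ − x̄₂ = 10.7 − 22.6 = -11.9000.
CI: -11.9000 ± 1.2511 = (-13.1511, -10.6489).
The interval (-13.1511, -10.6489) does not contain 0, so the difference is significant.

significant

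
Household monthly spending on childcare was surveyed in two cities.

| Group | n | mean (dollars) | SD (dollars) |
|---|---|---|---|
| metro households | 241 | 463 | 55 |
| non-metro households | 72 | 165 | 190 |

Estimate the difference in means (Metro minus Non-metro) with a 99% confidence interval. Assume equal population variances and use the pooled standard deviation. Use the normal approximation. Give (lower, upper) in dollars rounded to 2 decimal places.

(262.42, 333.58)

Pooled variance s_p² = [240·55² + 71·190²] / (241+72−2) = 10575.8842, so s_p = 102.8391.
SE_diff = s_p·√(1/n₁ + 1/n₂) = 102.8391·√(1/241 + 1/72) = 13.8120.
z* = 2.576; margin = 2.576 × 13.8120 = 35.5797.
Difference = 463 − 165 = 298.0000.
298.0000 ± 35.5797 → (262.42, 333.58).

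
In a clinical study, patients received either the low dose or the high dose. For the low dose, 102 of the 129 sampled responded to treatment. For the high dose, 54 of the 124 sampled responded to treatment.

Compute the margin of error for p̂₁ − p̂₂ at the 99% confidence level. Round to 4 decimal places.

0.1472

First, p̂₁ = 102/129 = 0.7907; p̂₂ = 54/124 = 0.4355.
The two standard errors are √(0.7907×0.2093/129) = 0.03582 and √(0.4355×0.5645/124) = 0.04453.
Because the samples are independent, SE_diff = √(0.03582² + 0.04453²) = 0.05715.
Using z* = 2.576 for 99%, ME = 2.576 × 0.05715 = 0.14722.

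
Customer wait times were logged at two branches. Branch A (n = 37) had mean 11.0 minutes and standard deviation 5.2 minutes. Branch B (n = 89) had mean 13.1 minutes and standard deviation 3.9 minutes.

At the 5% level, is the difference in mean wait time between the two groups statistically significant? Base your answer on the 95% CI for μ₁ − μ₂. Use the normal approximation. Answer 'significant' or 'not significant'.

significant

SE₁ = s₁/√n₁ = 5.2/√37 = 0.8549; SE₂ = 3.9/√89 = 0.4134.
Independent samples, unequal variances: SE_diff = √(SE₁² + SE₂²) = √(0.73085401 + 0.17089956) = 0.9496.
z* = 1.960, so margin of error = 1.960 × 0.9496 = 1.8612.
Difference in means = 11.0 − 13.1 = -2.1000.
-2.1000 ± 1.8612 → (-3.9612, -0.2388).
The interval (-3.9612, -0.2388) does not contain 0, so the difference is significant.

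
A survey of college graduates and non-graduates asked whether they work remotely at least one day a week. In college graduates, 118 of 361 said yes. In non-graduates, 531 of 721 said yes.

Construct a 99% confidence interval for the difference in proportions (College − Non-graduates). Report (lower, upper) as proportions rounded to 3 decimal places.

(-0.486, -0.333)

First, p̂₁ = 118/361 = 0.3269; p̂₂ = 531/721 = 0.7365.
The two standard errors are √(0.3269×0.6731/361) = 0.02469 and √(0.7365×0.2635/721) = 0.01641.
Because the samples are independent, SE_diff = √(0.02469² + 0.01641²) = 0.02965.
Using z* = 2.576 for 99%, ME = 2.576 × 0.02965 = 0.07638.
p̂₁ − p̂₂ = -0.4096; interval -0.4096 ± 0.07638 gives (-0.486, -0.333).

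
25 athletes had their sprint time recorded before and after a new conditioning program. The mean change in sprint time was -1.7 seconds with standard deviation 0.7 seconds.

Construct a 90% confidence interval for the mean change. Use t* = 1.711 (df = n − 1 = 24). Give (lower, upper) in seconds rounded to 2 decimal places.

Paired design: SE = s_d/√n = 0.7/√25 = 0.1400.
t* = 1.711; margin of error = 1.711 × 0.1400 = 0.2395.
-1.7 ± 0.2395 → (-1.94, -1.46).

(-1.94, -1.46)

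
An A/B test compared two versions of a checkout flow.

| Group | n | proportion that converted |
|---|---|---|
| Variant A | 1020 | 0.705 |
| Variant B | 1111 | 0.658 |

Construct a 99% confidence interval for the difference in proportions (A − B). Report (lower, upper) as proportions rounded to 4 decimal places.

The two standard errors are √(0.7050×0.2950/1020) = 0.01428 and √(0.6580×0.3420/1111) = 0.01423.
Because the samples are independent, SE_diff = √(0.01428² + 0.01423²) = 0.02016.
Using z* = 2.576 for 99%, ME = 2.576 × 0.02016 = 0.05193.
p̂₁ − p̂₂ = 0.0470; interval 0.0470 ± 0.05193 gives (-0.0049, 0.0989).

(-0.0049, 0.0989)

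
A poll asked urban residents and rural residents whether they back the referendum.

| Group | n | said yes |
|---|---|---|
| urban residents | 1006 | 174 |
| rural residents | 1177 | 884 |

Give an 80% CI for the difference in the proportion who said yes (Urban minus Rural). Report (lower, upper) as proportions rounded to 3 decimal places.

(-0.600, -0.556)

First, p̂₁ = 174/1006 = 0.1730; p̂₂ = 884/1177 = 0.7511.
The two standard errors are √(0.1730×0.8270/1006) = 0.01193 and √(0.7511×0.2489/1177) = 0.01260.
Because the samples are independent, SE_diff = √(0.01193² + 0.01260²) = 0.01735.
Using z* = 1.282 for 80%, ME = 1.282 × 0.01735 = 0.02224.
p̂₁ − p̂₂ = -0.5781; interval -0.5781 ± 0.02224 gives (-0.600, -0.556).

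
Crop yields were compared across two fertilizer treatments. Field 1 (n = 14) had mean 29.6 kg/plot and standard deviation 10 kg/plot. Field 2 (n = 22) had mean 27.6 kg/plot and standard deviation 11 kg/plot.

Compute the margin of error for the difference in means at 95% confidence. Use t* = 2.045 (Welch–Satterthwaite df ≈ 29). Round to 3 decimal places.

7.271

Standard errors of each mean: 10/√14 = 2.6726 and 11/√22 = 2.3452.
SE(x̄₁ − x̄₂) = √(2.6726² + 2.3452²) = 3.5557 for independent samples with unequal variances.
With t* = 2.045, the margin is 2.045 × 3.5557 = 7.2714.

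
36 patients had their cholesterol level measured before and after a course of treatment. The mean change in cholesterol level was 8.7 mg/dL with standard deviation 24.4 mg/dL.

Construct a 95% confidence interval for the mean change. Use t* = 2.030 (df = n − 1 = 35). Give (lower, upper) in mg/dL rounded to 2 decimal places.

(0.44, 16.96)

Paired design: SE = s_d/√n = 24.4/√36 = 4.0667.
t* = 2.030; margin of error = 2.030 × 4.0667 = 8.2554.
8.7 ± 8.2554 → (0.44, 16.96).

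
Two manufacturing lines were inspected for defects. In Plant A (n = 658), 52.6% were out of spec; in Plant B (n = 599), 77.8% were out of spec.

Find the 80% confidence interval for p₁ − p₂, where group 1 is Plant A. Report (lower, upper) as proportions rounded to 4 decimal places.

(-0.2851, -0.2189)

Each SE is √(p̂(1−p̂)/n): √(0.5260·0.4740/658) = 0.01947 and √(0.7780·0.2220/599) = 0.01698.
SE(p̂₁ − p̂₂) = √(SE₁² + SE₂²) = √(0.0003790809 + 0.0002883204) = 0.02583, since the two samples are independent.
At 80% confidence z* = 1.282; margin = 1.282 × 0.02583 = 0.03311.
The difference is 0.5260 − 0.7780 = -0.2520, so the interval is -0.2520 ± 0.03311 = (-0.2851, -0.2189).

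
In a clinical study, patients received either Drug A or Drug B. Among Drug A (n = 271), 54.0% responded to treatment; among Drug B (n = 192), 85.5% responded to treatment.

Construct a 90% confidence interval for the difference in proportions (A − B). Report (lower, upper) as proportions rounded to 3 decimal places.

SE₁ = √(p̂₁(1−p̂₁)/n₁) = √(0.5400·0.4600/271) = 0.03028; SE₂ = √(0.8550·0.1450/192) = 0.02541.
Independent samples: SE of the difference = √(SE₁² + SE₂²) = √(0.0009168784 + 0.0006456681) = 0.03953.
z* for 90% confidence is 1.645, so the margin of error is 1.645 × 0.03953 = 0.06503.
Point estimate p̂₁ − p̂₂ = 0.5400 − 0.8550 = -0.3150.
-0.3150 ± 0.06503 → (-0.380, -0.250).

(-0.380, -0.250)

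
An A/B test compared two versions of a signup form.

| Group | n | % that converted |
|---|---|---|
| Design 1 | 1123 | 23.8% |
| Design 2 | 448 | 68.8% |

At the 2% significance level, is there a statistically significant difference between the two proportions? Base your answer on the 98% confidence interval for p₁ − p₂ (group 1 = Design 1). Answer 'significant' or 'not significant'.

Each SE is √(p̂(1−p̂)/n): √(0.2380·0.7620/1123) = 0.01271 and √(0.6880·0.3120/448) = 0.02189.
SE(p̂₁ − p̂₂) = √(SE₁² + SE₂²) = √(0.0001615441 + 0.0004791721) = 0.02531, since the two samples are independent.
At 98% confidence z* = 2.326; margin = 2.326 × 0.02531 = 0.05887.
The difference is 0.2380 − 0.6880 = -0.4500, so the interval is -0.4500 ± 0.05887 = (-0.50887, -0.39113).
The interval (-0.50887, -0.39113) does not contain 0, so the difference is significant.

significant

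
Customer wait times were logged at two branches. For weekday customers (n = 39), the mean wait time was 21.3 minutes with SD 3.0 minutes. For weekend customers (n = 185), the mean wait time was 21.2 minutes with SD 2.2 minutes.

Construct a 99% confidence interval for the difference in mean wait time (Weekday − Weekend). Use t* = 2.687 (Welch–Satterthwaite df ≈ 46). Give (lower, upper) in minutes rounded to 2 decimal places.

Standard errors of each mean: 3.0/√39 = 0.4804 and 2.2/√185 = 0.1617.
SE(x̄₁ − x̄₂) = √(0.4804² + 0.1617²) = 0.5069 for independent samples with unequal variances.
With t* = 2.687, the margin is 2.687 × 0.5069 = 1.3620.
x̄₁ − x̄₂ = 21.3 − 21.2 = 0.1000; the interval is 0.1000 ± 1.3620 = (-1.26, 1.46).

(-1.26, 1.46)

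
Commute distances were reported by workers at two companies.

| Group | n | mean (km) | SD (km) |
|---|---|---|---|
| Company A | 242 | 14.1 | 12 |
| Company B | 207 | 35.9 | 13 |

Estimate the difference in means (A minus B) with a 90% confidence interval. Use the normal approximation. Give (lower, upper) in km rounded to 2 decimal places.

(-23.75, -19.85)

SE₁ = s₁/√n₁ = 12/√242 = 0.7714; SE₂ = 13/√207 = 0.9036.
Independent samples, unequal variances: SE_diff = √(SE₁² + SE₂²) = √(0.59505796 + 0.81649296) = 1.1881.
z* = 1.645, so margin of error = 1.645 × 1.1881 = 1.9544.
Difference in means = 14.1 − 35.9 = -21.8000.
-21.8000 ± 1.9544 → (-23.75, -19.85).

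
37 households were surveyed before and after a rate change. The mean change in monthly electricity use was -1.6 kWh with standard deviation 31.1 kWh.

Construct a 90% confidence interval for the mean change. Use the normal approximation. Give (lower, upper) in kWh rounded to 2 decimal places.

(-10.01, 6.81)

Paired design: SE = s_d/√n = 31.1/√37 = 5.1128.
z* = 1.645; margin of error = 1.645 × 5.1128 = 8.4106.
-1.6 ± 8.4106 → (-10.01, 6.81).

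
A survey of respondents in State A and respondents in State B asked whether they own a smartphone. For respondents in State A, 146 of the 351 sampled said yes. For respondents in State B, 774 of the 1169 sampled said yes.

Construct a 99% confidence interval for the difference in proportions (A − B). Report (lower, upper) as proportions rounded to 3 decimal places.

p̂₁ = 146/351 = 0.4160 and p̂₂ = 774/1169 = 0.6621.
SE₁ = √(p̂₁(1−p̂₁)/n₁) = √(0.4160·0.5840/351) = 0.02631; SE₂ = √(0.6621·0.3379/1169) = 0.01383.
Independent samples: SE of the difference = √(SE₁² + SE₂²) = √(0.0006922161 + 0.0001912689) = 0.02972.
z* for 99% confidence is 2.576, so the margin of error is 2.576 × 0.02972 = 0.07656.
Point estimate p̂₁ − p̂₂ = 0.4160 − 0.6621 = -0.2461.
-0.2461 ± 0.07656 → (-0.323, -0.170).

(-0.323, -0.170)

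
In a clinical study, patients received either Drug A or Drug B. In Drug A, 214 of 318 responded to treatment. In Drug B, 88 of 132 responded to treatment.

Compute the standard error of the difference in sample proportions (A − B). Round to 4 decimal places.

p̂₁ = 214/318 = 0.6730 and p̂₂ = 88/132 = 0.6667.
SE₁ = √(p̂₁(1−p̂₁)/n₁) = √(0.6730·0.3270/318) = 0.02631; SE₂ = √(0.6667·0.3333/132) = 0.04103.
Independent samples: SE of the difference = √(SE₁² + SE₂²) = √(0.0006922161 + 0.0016834609) = 0.04874.

0.0487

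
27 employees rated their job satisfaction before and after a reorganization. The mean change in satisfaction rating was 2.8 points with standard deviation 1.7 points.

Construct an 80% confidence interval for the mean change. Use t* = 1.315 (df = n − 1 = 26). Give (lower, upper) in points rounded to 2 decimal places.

(2.37, 3.23)

Paired design: SE = s_d/√n = 1.7/√27 = 0.3272.
t* = 1.315; margin of error = 1.315 × 0.3272 = 0.4303.
2.8 ± 0.4303 → (2.37, 3.23).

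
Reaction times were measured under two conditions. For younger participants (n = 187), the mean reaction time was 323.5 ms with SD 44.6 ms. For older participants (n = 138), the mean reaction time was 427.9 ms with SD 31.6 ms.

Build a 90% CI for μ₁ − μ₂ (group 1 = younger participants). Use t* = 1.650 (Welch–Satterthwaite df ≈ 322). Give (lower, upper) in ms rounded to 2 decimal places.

(-111.38, -97.42)

Per-group SEs: s₁/√n₁ = 44.6/√187 = 3.2615, s₂/√n₂ = 31.6/√138 = 2.6900.
Unpooled SE of the difference: √(10.63738225 + 7.2361) = 4.2277.
Margin of error = t* · SE = 1.650 × 4.2277 = 6.9757.
x̄₁ − x̄₂ = 323.5 − 427.9 = -104.4000.
CI: -104.4000 ± 6.9757 = (-111.38, -97.42).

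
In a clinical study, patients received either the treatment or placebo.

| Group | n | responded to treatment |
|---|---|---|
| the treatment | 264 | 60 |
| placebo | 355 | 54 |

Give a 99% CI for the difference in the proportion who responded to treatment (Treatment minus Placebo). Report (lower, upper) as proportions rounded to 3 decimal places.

(-0.007, 0.158)

p̂₁ = 60/264 = 0.2273 and p̂₂ = 54/355 = 0.1521.
SE₁ = √(p̂₁(1−p̂₁)/n₁) = √(0.2273·0.7727/264) = 0.02579; SE₂ = √(0.1521·0.8479/355) = 0.01906.
Independent samples: SE of the difference = √(SE₁² + SE₂²) = √(0.0006651241 + 0.0003632836) = 0.03207.
z* for 99% confidence is 2.576, so the margin of error is 2.576 × 0.03207 = 0.08261.
Point estimate p̂₁ − p̂₂ = 0.2273 − 0.1521 = 0.0752.
0.0752 ± 0.08261 → (-0.007, 0.158).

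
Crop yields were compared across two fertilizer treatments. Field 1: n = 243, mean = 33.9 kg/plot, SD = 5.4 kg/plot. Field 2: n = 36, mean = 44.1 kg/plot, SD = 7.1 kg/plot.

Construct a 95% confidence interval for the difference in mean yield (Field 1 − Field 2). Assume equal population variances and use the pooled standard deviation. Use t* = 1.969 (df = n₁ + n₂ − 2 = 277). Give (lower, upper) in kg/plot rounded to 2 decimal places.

(-12.18, -8.22)

Pooled variance s_p² = [242·5.4² + 35·7.1²] / (243+36−2) = 31.8450, so s_p = 5.6431.
SE_diff = s_p·√(1/n₁ + 1/n₂) = 5.6431·√(1/243 + 1/36) = 1.0078.
t* = 1.969; margin = 1.969 × 1.0078 = 1.9844.
Difference = 33.9 − 44.1 = -10.2000.
-10.2000 ± 1.9844 → (-12.18, -8.22).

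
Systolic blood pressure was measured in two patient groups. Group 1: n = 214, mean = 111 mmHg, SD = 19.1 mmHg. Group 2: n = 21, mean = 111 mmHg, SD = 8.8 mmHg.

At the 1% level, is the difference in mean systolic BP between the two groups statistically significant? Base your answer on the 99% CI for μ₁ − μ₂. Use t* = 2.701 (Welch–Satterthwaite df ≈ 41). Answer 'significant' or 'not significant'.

Per-group SEs: s₁/√n₁ = 19.1/√214 = 1.3056, s₂/√n₂ = 8.8/√21 = 1.9203.
Unpooled SE of the difference: √(1.70459136 + 3.68755209) = 2.3221.
Margin of error = t* · SE = 2.701 × 2.3221 = 6.2720.
x̄₁ − x̄₂ = 111 − 111 = 0.0000.
CI: 0.0000 ± 6.2720 = (-6.2720, 6.2720).
The interval (-6.2720, 6.2720) contains 0, so the difference is not significant.

not significant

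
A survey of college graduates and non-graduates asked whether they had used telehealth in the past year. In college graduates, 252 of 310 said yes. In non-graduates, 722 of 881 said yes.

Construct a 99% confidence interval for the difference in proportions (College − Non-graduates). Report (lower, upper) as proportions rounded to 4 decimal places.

p̂₁ = 252/310 = 0.8129 and p̂₂ = 722/881 = 0.8195.
SE₁ = √(p̂₁(1−p̂₁)/n₁) = √(0.8129·0.1871/310) = 0.02215; SE₂ = √(0.8195·0.1805/881) = 0.01296.
Independent samples: SE of the difference = √(SE₁² + SE₂²) = √(0.0004906225 + 0.0001679616) = 0.02566.
z* for 99% confidence is 2.576, so the margin of error is 2.576 × 0.02566 = 0.06610.
Point estimate p̂₁ − p̂₂ = 0.8129 − 0.8195 = -0.0066.
-0.0066 ± 0.06610 → (-0.0727, 0.0595).

(-0.0727, 0.0595)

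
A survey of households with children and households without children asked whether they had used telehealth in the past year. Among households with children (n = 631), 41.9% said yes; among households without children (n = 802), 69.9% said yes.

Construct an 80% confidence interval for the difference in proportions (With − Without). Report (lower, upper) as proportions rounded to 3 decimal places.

The two standard errors are √(0.4190×0.5810/631) = 0.01964 and √(0.6990×0.3010/802) = 0.01620.
Because the samples are independent, SE_diff = √(0.01964² + 0.01620²) = 0.02546.
Using z* = 1.282 for 80%, ME = 1.282 × 0.02546 = 0.03264.
p̂₁ − p̂₂ = -0.2800; interval -0.2800 ± 0.03264 gives (-0.313, -0.247).

(-0.313, -0.247)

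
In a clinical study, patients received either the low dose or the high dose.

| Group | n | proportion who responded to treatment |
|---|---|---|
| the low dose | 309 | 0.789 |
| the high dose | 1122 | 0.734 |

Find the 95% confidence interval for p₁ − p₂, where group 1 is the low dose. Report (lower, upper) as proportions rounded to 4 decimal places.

(0.0027, 0.1073)

SE₁ = √(p̂₁(1−p̂₁)/n₁) = √(0.7890·0.2110/309) = 0.02321; SE₂ = √(0.7340·0.2660/1122) = 0.01319.
Independent samples: SE of the difference = √(SE₁² + SE₂²) = √(0.0005387041 + 0.0001739761) = 0.02670.
z* for 95% confidence is 1.960, so the margin of error is 1.960 × 0.02670 = 0.05233.
Point estimate p̂₁ − p̂₂ = 0.7890 − 0.7340 = 0.0550.
0.0550 ± 0.05233 → (0.0027, 0.1073).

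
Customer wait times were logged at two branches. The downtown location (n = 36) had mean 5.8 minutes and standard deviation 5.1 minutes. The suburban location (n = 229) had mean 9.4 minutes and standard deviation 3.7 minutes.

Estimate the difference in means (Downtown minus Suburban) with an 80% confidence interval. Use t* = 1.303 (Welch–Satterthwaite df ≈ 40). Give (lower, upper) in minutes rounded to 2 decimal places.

(-4.75, -2.45)

Standard errors of each mean: 5.1/√36 = 0.8500 and 3.7/√229 = 0.2445.
SE(x̄₁ − x̄₂) = √(0.8500² + 0.2445²) = 0.8845 for independent samples with unequal variances.
With t* = 1.303, the margin is 1.303 × 0.8845 = 1.1525.
x̄₁ − x̄₂ = 5.8 − 9.4 = -3.6000; the interval is -3.6000 ± 1.1525 = (-4.75, -2.45).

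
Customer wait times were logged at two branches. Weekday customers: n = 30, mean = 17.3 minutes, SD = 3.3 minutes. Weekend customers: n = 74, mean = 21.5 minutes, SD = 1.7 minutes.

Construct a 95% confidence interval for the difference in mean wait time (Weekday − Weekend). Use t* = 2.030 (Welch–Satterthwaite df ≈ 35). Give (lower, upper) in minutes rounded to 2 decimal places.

(-5.49, -2.91)

Standard errors of each mean: 3.3/√30 = 0.6025 and 1.7/√74 = 0.1976.
SE(x̄₁ − x̄₂) = √(0.6025² + 0.1976²) = 0.6341 for independent samples with unequal variances.
With t* = 2.030, the margin is 2.030 × 0.6341 = 1.2872.
x̄₁ − x̄₂ = 17.3 − 21.5 = -4.2000; the interval is -4.2000 ± 1.2872 = (-5.49, -2.91).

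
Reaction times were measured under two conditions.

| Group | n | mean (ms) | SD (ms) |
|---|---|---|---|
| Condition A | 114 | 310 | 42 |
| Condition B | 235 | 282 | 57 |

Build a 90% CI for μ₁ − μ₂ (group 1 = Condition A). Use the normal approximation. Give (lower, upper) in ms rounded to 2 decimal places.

(19.10, 36.90)

Per-group SEs: s₁/√n₁ = 42/√114 = 3.9337, s₂/√n₂ = 57/√235 = 3.7183.
Unpooled SE of the difference: √(15.47399569 + 13.82575489) = 5.4129.
Margin of error = z* · SE = 1.645 × 5.4129 = 8.9042.
x̄₁ − x̄₂ = 310 − 282 = 28.0000.
CI: 28.0000 ± 8.9042 = (19.10, 36.90).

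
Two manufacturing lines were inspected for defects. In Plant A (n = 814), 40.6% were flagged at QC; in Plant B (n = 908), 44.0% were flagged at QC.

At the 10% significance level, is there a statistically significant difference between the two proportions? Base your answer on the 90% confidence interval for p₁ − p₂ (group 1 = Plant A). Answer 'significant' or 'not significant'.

The two standard errors are √(0.4060×0.5940/814) = 0.01721 and √(0.4400×0.5600/908) = 0.01647.
Because the samples are independent, SE_diff = √(0.01721² + 0.01647²) = 0.02382.
Using z* = 1.645 for 90%, ME = 1.645 × 0.02382 = 0.03918.
p̂₁ − p̂₂ = -0.0340; interval -0.0340 ± 0.03918 gives (-0.07318, 0.00518).
The interval (-0.07318, 0.00518) contains 0, so the difference is not significant.

not significant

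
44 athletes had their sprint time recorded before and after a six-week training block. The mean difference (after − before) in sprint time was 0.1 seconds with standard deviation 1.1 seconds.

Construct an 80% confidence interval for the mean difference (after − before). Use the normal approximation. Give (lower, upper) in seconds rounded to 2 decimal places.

(-0.11, 0.31)

This is a matched-pairs design, so SE = s_d/√n = 1.1/√44 = 0.1658.
Margin = 1.282 × 0.1658 = 0.2126; the interval is 0.1 ± 0.2126 = (-0.11, 0.31).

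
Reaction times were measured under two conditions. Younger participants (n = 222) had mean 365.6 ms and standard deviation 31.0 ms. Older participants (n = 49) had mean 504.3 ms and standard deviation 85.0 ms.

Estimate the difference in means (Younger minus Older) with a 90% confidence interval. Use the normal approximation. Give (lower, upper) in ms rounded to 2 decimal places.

(-158.97, -118.43)

SE₁ = s₁/√n₁ = 31.0/√222 = 2.0806; SE₂ = 85.0/√49 = 12.1429.
Independent samples, unequal variances: SE_diff = √(SE₁² + SE₂²) = √(4.32889636 + 147.45002041) = 12.3199.
z* = 1.645, so margin of error = 1.645 × 12.3199 = 20.2662.
Difference in means = 365.6 − 504.3 = -138.7000.
-138.7000 ± 20.2662 → (-158.97, -118.43).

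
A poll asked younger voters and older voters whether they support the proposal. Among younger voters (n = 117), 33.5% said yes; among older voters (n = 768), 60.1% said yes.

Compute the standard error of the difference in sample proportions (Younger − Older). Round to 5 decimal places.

0.04708

Each SE is √(p̂(1−p̂)/n): √(0.3350·0.6650/117) = 0.04364 and √(0.6010·0.3990/768) = 0.01767.
SE(p̂₁ − p̂₂) = √(SE₁² + SE₂²) = √(0.0019044496 + 0.0003122289) = 0.04708, since the two samples are independent.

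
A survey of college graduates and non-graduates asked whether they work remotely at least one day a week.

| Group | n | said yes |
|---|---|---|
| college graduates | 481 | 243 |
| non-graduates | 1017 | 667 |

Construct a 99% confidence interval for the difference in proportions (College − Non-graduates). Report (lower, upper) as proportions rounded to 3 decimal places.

p̂₁ = 243/481 = 0.5052 and p̂₂ = 667/1017 = 0.6559.
SE₁ = √(p̂₁(1−p̂₁)/n₁) = √(0.5052·0.4948/481) = 0.02280; SE₂ = √(0.6559·0.3441/1017) = 0.01490.
Independent samples: SE of the difference = √(SE₁² + SE₂²) = √(0.00051984 + 0.00022201) = 0.02724.
z* for 99% confidence is 2.576, so the margin of error is 2.576 × 0.02724 = 0.07017.
Point estimate p̂₁ − p̂₂ = 0.5052 − 0.6559 = -0.1507.
-0.1507 ± 0.07017 → (-0.221, -0.081).

(-0.221, -0.081)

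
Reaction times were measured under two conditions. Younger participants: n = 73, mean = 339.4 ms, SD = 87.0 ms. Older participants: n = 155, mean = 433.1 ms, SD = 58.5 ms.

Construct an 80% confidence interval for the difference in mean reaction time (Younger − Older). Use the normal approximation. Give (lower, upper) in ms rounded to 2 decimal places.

(-108.08, -79.32)

SE₁ = s₁/√n₁ = 87.0/√73 = 10.1826; SE₂ = 58.5/√155 = 4.6988.
Independent samples, unequal variances: SE_diff = √(SE₁² + SE₂²) = √(103.68534276 + 22.07872144) = 11.2145.
z* = 1.282, so margin of error = 1.282 × 11.2145 = 14.3770.
Difference in means = 339.4 − 433.1 = -93.7000.
-93.7000 ± 14.3770 → (-108.08, -79.32).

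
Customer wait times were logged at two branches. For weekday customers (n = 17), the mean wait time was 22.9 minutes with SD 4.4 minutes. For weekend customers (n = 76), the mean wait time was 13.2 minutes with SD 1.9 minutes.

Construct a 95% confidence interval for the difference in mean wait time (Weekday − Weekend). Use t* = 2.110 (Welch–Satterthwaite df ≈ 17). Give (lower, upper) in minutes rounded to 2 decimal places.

SE₁ = s₁/√n₁ = 4.4/√17 = 1.0672; SE₂ = 1.9/√76 = 0.2179.
Independent samples, unequal variances: SE_diff = √(SE₁² + SE₂²) = √(1.13891584 + 0.04748041) = 1.0892.
t* = 2.110, so margin of error = 2.110 × 1.0892 = 2.2982.
Difference in means = 22.9 − 13.2 = 9.7000.
9.7000 ± 2.2982 → (7.40, 12.00).

(7.40, 12.00)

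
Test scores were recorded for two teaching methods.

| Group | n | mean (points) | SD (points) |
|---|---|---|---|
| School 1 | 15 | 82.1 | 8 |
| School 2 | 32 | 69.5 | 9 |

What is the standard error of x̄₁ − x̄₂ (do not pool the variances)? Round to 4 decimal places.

Standard errors of each mean: 8/√15 = 2.0656 and 9/√32 = 1.5910.
SE(x̄₁ − x̄₂) = √(2.0656² + 1.5910²) = 2.6073 for independent samples with unequal variances.

2.6073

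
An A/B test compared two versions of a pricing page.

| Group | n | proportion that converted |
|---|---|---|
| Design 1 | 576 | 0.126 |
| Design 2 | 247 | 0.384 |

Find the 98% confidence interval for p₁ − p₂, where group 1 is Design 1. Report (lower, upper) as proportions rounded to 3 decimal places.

SE₁ = √(p̂₁(1−p̂₁)/n₁) = √(0.1260·0.8740/576) = 0.01383; SE₂ = √(0.3840·0.6160/247) = 0.03095.
Independent samples: SE of the difference = √(SE₁² + SE₂²) = √(0.0001912689 + 0.0009579025) = 0.03390.
z* for 98% confidence is 2.326, so the margin of error is 2.326 × 0.03390 = 0.07885.
Point estimate p̂₁ − p̂₂ = 0.1260 − 0.3840 = -0.2580.
-0.2580 ± 0.07885 → (-0.337, -0.179).

(-0.337, -0.179)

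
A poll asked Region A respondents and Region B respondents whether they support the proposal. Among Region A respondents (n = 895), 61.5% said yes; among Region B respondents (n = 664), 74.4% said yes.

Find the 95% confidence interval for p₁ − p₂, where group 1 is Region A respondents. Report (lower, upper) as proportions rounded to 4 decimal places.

The two standard errors are √(0.6150×0.3850/895) = 0.01627 and √(0.7440×0.2560/664) = 0.01694.
Because the samples are independent, SE_diff = √(0.01627² + 0.01694²) = 0.02349.
Using z* = 1.960 for 95%, ME = 1.960 × 0.02349 = 0.04604.
p̂₁ − p̂₂ = -0.1290; interval -0.1290 ± 0.04604 gives (-0.1750, -0.0830).

(-0.1750, -0.0830)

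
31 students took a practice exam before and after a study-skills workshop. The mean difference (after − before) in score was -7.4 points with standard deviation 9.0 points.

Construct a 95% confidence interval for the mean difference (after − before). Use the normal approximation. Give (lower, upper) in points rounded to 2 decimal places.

This is a matched-pairs design, so SE = s_d/√n = 9.0/√31 = 1.6164.
Margin = 1.960 × 1.6164 = 3.1681; the interval is -7.4 ± 3.1681 = (-10.57, -4.23).

(-10.57, -4.23)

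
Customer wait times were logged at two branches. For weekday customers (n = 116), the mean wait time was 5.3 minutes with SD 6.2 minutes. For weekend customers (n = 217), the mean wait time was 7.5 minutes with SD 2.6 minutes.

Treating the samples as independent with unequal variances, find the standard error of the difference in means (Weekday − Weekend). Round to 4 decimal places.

SE₁ = s₁/√n₁ = 6.2/√116 = 0.5757; SE₂ = 2.6/√217 = 0.1765.
Independent samples, unequal variances: SE_diff = √(SE₁² + SE₂²) = √(0.33143049 + 0.03115225) = 0.6021.

0.6021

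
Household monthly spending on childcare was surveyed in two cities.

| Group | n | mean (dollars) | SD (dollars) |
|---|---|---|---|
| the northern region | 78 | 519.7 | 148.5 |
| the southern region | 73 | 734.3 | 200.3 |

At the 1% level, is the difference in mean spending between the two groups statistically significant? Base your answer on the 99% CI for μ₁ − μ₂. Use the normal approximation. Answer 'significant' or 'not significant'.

significant

Per-group SEs: s₁/√n₁ = 148.5/√78 = 16.8143, s₂/√n₂ = 200.3/√73 = 23.4433.
Unpooled SE of the difference: √(282.72068449 + 549.58831489) = 28.8498.
Margin of error = z* · SE = 2.576 × 28.8498 = 74.3171.
x̄₁ − x̄₂ = 519.7 − 734.3 = -214.6000.
CI: -214.6000 ± 74.3171 = (-288.9171, -140.2829).
The interval (-288.9171, -140.2829) does not contain 0, so the difference is significant.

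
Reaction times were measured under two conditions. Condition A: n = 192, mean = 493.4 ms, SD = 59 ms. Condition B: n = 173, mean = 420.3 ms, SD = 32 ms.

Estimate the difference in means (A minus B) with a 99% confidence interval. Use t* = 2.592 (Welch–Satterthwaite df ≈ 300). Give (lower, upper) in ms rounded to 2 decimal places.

(60.39, 85.81)

SE₁ = s₁/√n₁ = 59/√192 = 4.2580; SE₂ = 32/√173 = 2.4329.
Independent samples, unequal variances: SE_diff = √(SE₁² + SE₂²) = √(18.130564 + 5.91900241) = 4.9040.
t* = 2.592, so margin of error = 2.592 × 4.9040 = 12.7112.
Difference in means = 493.4 − 420.3 = 73.1000.
73.1000 ± 12.7112 → (60.39, 85.81).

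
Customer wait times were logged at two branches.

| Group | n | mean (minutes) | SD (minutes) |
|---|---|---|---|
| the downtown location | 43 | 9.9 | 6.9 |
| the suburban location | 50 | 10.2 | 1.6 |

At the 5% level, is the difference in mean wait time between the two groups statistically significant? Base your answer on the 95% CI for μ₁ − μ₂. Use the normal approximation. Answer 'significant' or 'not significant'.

not significant

Standard errors of each mean: 6.9/√43 = 1.0522 and 1.6/√50 = 0.2263.
SE(x̄₁ − x̄₂) = √(1.0522² + 0.2263²) = 1.0763 for independent samples with unequal variances.
With z* = 1.960, the margin is 1.960 × 1.0763 = 2.1095.
x̄₁ − x̄₂ = 9.9 − 10.2 = -0.3000; the interval is -0.3000 ± 2.1095 = (-2.4095, 1.8095).
The interval (-2.4095, 1.8095) contains 0, so the difference is not significant.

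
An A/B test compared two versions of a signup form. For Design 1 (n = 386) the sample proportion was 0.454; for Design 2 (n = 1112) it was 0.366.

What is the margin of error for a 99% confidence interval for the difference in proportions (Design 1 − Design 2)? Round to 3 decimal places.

Each SE is √(p̂(1−p̂)/n): √(0.4540·0.5460/386) = 0.02534 and √(0.3660·0.6340/1112) = 0.01445.
SE(p̂₁ − p̂₂) = √(SE₁² + SE₂²) = √(0.0006421156 + 0.0002088025) = 0.02917, since the two samples are independent.
At 99% confidence z* = 2.576; margin = 2.576 × 0.02917 = 0.07514.

0.075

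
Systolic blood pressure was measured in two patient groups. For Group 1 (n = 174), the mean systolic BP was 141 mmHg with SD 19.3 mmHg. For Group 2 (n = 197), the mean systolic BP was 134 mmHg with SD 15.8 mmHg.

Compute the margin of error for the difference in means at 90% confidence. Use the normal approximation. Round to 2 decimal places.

Per-group SEs: s₁/√n₁ = 19.3/√174 = 1.4631, s₂/√n₂ = 15.8/√197 = 1.1257.
Unpooled SE of the difference: √(2.14066161 + 1.26720049) = 1.8460.
Margin of error = z* · SE = 1.645 × 1.8460 = 3.0367.

3.04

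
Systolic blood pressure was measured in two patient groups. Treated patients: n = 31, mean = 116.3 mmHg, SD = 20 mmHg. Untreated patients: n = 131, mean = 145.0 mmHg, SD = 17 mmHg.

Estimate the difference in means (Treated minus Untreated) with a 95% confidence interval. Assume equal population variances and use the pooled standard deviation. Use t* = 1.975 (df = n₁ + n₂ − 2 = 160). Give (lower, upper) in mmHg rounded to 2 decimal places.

(-35.64, -21.76)

s_p = √[((n₁−1)s₁² + (n₂−1)s₂²)/(n₁+n₂−2)] = √[(30·20² + 130·17²)/160] = 17.6015.
SE = 17.6015·√(1/31 + 1/131) = 3.5155.
With t* = 1.975, margin = 1.975 × 3.5155 = 6.9431.
x̄₁ − x̄₂ = 116.3 − 145.0 = -28.7000; interval -28.7000 ± 6.9431 = (-35.64, -21.76).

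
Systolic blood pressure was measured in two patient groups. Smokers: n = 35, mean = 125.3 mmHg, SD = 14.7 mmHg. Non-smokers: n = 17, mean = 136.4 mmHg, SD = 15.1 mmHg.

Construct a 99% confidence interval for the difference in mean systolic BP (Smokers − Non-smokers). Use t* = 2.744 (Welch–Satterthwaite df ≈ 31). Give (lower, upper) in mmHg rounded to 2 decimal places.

(-23.24, 1.04)

Per-group SEs: s₁/√n₁ = 14.7/√35 = 2.4848, s₂/√n₂ = 15.1/√17 = 3.6623.
Unpooled SE of the difference: √(6.17423104 + 13.41244129) = 4.4257.
Margin of error = t* · SE = 2.744 × 4.4257 = 12.1441.
x̄₁ − x̄₂ = 125.3 − 136.4 = -11.1000.
CI: -11.1000 ± 12.1441 = (-23.24, 1.04).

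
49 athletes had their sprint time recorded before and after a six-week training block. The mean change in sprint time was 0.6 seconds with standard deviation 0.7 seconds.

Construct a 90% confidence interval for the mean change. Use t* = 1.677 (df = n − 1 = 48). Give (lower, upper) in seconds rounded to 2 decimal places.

Paired design: SE = s_d/√n = 0.7/√49 = 0.1000.
t* = 1.677; margin of error = 1.677 × 0.1000 = 0.1677.
0.6 ± 0.1677 → (0.43, 0.77).

(0.43, 0.77)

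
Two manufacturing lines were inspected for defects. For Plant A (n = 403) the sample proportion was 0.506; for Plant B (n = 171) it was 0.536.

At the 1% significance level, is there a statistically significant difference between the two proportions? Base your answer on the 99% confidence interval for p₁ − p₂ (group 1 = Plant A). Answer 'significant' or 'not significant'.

not significant

Each SE is √(p̂(1−p̂)/n): √(0.5060·0.4940/403) = 0.02490 and √(0.5360·0.4640/171) = 0.03814.
SE(p̂₁ − p̂₂) = √(SE₁² + SE₂²) = √(0.00062001 + 0.0014546596) = 0.04555, since the two samples are independent.
At 99% confidence z* = 2.576; margin = 2.576 × 0.04555 = 0.11734.
The difference is 0.5060 − 0.5360 = -0.0300, so the interval is -0.0300 ± 0.11734 = (-0.14734, 0.08734).
The interval (-0.14734, 0.08734) contains 0, so the difference is not significant.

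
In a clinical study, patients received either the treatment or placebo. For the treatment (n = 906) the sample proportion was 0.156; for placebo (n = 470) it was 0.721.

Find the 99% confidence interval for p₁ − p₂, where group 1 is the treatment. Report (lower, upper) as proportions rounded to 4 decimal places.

(-0.6267, -0.5033)

SE₁ = √(p̂₁(1−p̂₁)/n₁) = √(0.1560·0.8440/906) = 0.01206; SE₂ = √(0.7210·0.2790/470) = 0.02069.
Independent samples: SE of the difference = √(SE₁² + SE₂²) = √(0.0001454436 + 0.0004280761) = 0.02395.
z* for 99% confidence is 2.576, so the margin of error is 2.576 × 0.02395 = 0.06170.
Point estimate p̂₁ − p̂₂ = 0.1560 − 0.7210 = -0.5650.
-0.5650 ± 0.06170 → (-0.6267, -0.5033).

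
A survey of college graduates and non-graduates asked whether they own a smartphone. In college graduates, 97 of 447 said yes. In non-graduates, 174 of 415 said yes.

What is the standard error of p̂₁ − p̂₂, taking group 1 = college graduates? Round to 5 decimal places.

Sample proportions: 97/447 = 0.2170, 174/415 = 0.4193.
Each SE is √(p̂(1−p̂)/n): √(0.2170·0.7830/447) = 0.01950 and √(0.4193·0.5807/415) = 0.02422.
SE(p̂₁ − p̂₂) = √(SE₁² + SE₂²) = √(0.00038025 + 0.0005866084) = 0.03109, since the two samples are independent.

0.03109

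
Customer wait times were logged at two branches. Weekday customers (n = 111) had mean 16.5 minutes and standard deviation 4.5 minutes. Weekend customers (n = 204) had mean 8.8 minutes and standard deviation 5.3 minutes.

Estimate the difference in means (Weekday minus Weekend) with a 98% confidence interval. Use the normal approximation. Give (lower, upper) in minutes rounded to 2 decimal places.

(6.38, 9.02)

Per-group SEs: s₁/√n₁ = 4.5/√111 = 0.4271, s₂/√n₂ = 5.3/√204 = 0.3711.
Unpooled SE of the difference: √(0.18241441 + 0.13771521) = 0.5658.
Margin of error = z* · SE = 2.326 × 0.5658 = 1.3161.
x̄₁ − x̄₂ = 16.5 − 8.8 = 7.7000.
CI: 7.7000 ± 1.3161 = (6.38, 9.02).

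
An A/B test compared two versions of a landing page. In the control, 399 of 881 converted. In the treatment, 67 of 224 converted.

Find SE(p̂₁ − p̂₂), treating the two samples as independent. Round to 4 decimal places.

First, p̂₁ = 399/881 = 0.4529; p̂₂ = 67/224 = 0.2991.
The two standard errors are √(0.4529×0.5471/881) = 0.01677 and √(0.2991×0.7009/224) = 0.03059.
Because the samples are independent, SE_diff = √(0.01677² + 0.03059²) = 0.03489.

0.0349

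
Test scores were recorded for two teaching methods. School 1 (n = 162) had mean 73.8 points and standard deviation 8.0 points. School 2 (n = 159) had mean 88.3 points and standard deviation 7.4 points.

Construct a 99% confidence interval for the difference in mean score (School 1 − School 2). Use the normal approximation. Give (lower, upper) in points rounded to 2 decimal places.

(-16.72, -12.28)

Per-group SEs: s₁/√n₁ = 8.0/√162 = 0.6285, s₂/√n₂ = 7.4/√159 = 0.5869.
Unpooled SE of the difference: √(0.39501225 + 0.34445161) = 0.8599.
Margin of error = z* · SE = 2.576 × 0.8599 = 2.2151.
x̄₁ − x̄₂ = 73.8 − 88.3 = -14.5000.
CI: -14.5000 ± 2.2151 = (-16.72, -12.28).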